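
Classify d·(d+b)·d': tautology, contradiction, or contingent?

contradiction

d·(d+b)·d'
= d·d'   [absorption]
= 0   [complement]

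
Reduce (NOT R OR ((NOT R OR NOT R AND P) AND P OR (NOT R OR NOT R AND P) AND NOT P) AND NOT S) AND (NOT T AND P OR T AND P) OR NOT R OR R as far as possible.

(NOT R OR ((NOT R OR NOT R AND P) AND P OR (NOT R OR NOT R AND P) AND NOT P) AND NOT S) AND (NOT T AND P OR T AND P) OR NOT R OR R
= (NOT R OR ((NOT R OR NOT R AND P) AND P OR (NOT R OR NOT R AND P) AND NOT P) AND NOT S) AND P OR NOT R OR R   (distribution)
= (NOT R OR (NOT R OR NOT R AND P) AND NOT S) AND P OR NOT R OR R   (distribution)
= (NOT R OR NOT R AND NOT S) AND P OR NOT R OR R   (absorption)
= NOT R AND P OR NOT R OR R   (absorption)
= NOT R OR R   (absorption)
= TRUE   (complement)

TRUE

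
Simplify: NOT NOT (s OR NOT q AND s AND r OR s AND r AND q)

NOT NOT (s OR NOT q AND s AND r OR s AND r AND q)
= NOT NOT (s OR s AND r)   [distribution]
= NOT NOT s   [absorption]
= s   [double negation]

s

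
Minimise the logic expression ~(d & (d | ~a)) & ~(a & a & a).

~(d & (d | ~a)) & ~(a & a & a)
= ~(d & (d | ~a)) & ~(a & a)
= ~(d & (d | ~a)) & ~a
= ~d & ~a

~d & ~a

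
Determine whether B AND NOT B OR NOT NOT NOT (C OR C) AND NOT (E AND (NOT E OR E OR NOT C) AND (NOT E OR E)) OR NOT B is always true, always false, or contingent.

B AND NOT B OR NOT NOT NOT (C OR C) AND NOT (E AND (NOT E OR E OR NOT C) AND (NOT E OR E)) OR NOT B
= B AND NOT B OR NOT NOT NOT C AND NOT (E AND (NOT E OR E OR NOT C) AND (NOT E OR E)) OR NOT B   [idempotence]
= NOT NOT NOT C AND NOT (E AND (NOT E OR E OR NOT C) AND (NOT E OR E)) OR NOT B   [complement / identity]
= NOT NOT NOT C AND NOT (E AND (NOT E OR E)) OR NOT B   [absorption]
= NOT C AND NOT (E AND (NOT E OR E)) OR NOT B   [double negation]
= NOT C AND NOT E OR NOT B   [complement / identity]
This depends on B, C, E, so it is not a constant.

contingent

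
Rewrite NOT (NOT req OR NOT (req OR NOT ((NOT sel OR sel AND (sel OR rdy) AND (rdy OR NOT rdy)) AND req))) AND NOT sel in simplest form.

req AND NOT sel

NOT (NOT req OR NOT (req OR NOT ((NOT sel OR sel AND (sel OR rdy) AND (rdy OR NOT rdy)) AND req))) AND NOT sel
= NOT (NOT req OR NOT (req OR NOT ((NOT sel OR sel AND (sel OR rdy)) AND req))) AND NOT sel
= NOT (NOT req OR NOT (req OR NOT ((NOT sel OR sel) AND req))) AND NOT sel
= req AND (req OR NOT ((NOT sel OR sel) AND req)) AND NOT sel
= req AND (req OR NOT req) AND NOT sel
= req AND NOT sel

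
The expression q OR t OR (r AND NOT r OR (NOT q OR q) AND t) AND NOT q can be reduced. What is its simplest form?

q OR t OR (r AND NOT r OR (NOT q OR q) AND t) AND NOT q
= q OR t OR (r AND NOT r OR t) AND NOT q   [complement / identity]
= q OR t OR t AND NOT q   [complement / identity]
= q OR t   [absorption]

q OR t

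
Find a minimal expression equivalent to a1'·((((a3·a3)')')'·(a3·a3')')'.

a1'·a3

a1'·((((a3·a3)')')'·(a3·a3')')'
= a1'·((a3·a3)'·(a3·a3')')'   [double negation]
= a1'·(a3·a3+a3·a3')   [De Morgan]
= a1'·a3   [distribution]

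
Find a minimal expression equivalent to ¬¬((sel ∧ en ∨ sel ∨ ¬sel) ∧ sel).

sel

¬¬((sel ∧ en ∨ sel ∨ ¬sel) ∧ sel)
= ¬¬((sel ∨ ¬sel) ∧ sel)   — absorption
= ¬¬sel   — complement / identity
= sel   — double negation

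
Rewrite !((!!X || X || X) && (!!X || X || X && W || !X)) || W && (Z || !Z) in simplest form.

!X || W

!((!!X || X || X) && (!!X || X || X && W || !X)) || W && (Z || !Z)
= !((!!X || X || X) && (!!X || X || X && W || !X)) || W
= !((!!X || X || X) && (!!X || X || !X)) || W
= !(!!X || X || X && !X) || W
= !(!!X || X) || W
= !(X || X) || W
= !X || W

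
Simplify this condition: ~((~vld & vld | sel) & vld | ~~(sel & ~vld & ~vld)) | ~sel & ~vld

~sel

~((~vld & vld | sel) & vld | ~~(sel & ~vld & ~vld)) | ~sel & ~vld
= ~((~vld & vld | sel) & vld | ~~(sel & ~vld)) | ~sel & ~vld   [idempotence]
= ~((~vld & vld | sel) & vld | sel & ~vld) | ~sel & ~vld   [double negation]
= ~(sel & vld | sel & ~vld) | ~sel & ~vld   [complement / identity]
= ~sel | ~sel & ~vld   [distribution]
= ~sel   [absorption]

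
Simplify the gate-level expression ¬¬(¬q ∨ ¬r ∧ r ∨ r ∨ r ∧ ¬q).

¬¬(¬q ∨ ¬r ∧ r ∨ r ∨ r ∧ ¬q)
= ¬q ∨ ¬r ∧ r ∨ r ∨ r ∧ ¬q   [double negation]
= ¬q ∨ ¬r ∧ r ∨ r   [absorption]
= ¬q ∨ r   [complement / identity]

¬q ∨ r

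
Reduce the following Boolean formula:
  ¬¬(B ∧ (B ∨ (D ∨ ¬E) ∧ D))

B

¬¬(B ∧ (B ∨ (D ∨ ¬E) ∧ D))
= B ∧ (B ∨ (D ∨ ¬E) ∧ D)   — double negation
= B ∧ (B ∨ D)   — absorption
= B   — absorption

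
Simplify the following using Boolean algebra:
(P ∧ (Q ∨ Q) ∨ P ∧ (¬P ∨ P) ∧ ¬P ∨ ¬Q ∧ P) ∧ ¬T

(P ∧ (Q ∨ Q) ∨ P ∧ (¬P ∨ P) ∧ ¬P ∨ ¬Q ∧ P) ∧ ¬T
= (P ∧ (Q ∨ Q) ∨ P ∧ ¬P ∨ ¬Q ∧ P) ∧ ¬T   — complement / identity
= (P ∧ Q ∨ P ∧ ¬P ∨ ¬Q ∧ P) ∧ ¬T   — idempotence
= (P ∧ Q ∨ ¬Q ∧ P) ∧ ¬T   — complement / identity
= P ∧ ¬T   — distribution

P ∧ ¬T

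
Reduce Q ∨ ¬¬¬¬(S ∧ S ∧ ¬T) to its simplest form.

Q ∨ S ∧ ¬T

Q ∨ ¬¬¬¬(S ∧ S ∧ ¬T)
= Q ∨ ¬¬(S ∧ S ∧ ¬T)   — double negation
= Q ∨ S ∧ S ∧ ¬T   — double negation
= Q ∨ S ∧ ¬T   — idempotence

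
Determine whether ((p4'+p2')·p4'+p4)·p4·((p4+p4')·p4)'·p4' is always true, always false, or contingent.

always false

((p4'+p2')·p4'+p4)·p4·((p4+p4')·p4)'·p4'
= ((p4'+p2')·p4'+p4)·p4·p4'·p4'   — complement / identity
= (p4'+p4)·p4·p4'·p4'   — absorption
= p4·p4'·p4'   — complement / identity
= p4·p4'   — idempotence
= 0   — complement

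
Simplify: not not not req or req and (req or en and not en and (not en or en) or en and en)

True

not not not req or req and (req or en and not en and (not en or en) or en and en)
= not not not req or req and (req or en and not en or en and en)   [complement / identity]
= not not not req or req and (req or en)   [distribution]
= not not not req or req   [absorption]
= not req or req   [double negation]
= True   [complement]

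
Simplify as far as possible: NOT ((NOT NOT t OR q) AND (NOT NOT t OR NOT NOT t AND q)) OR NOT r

NOT ((NOT NOT t OR q) AND (NOT NOT t OR NOT NOT t AND q)) OR NOT r
= NOT ((NOT NOT t OR q) AND NOT NOT t) OR NOT r   (absorption)
= NOT NOT NOT t OR NOT r   (absorption)
= NOT t OR NOT r   (double negation)

NOT t OR NOT r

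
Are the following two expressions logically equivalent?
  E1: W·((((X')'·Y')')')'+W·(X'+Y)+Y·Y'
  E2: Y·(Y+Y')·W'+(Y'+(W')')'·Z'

E1: W·((((X')'·Y')')')'+W·(X'+Y)+Y·Y'
    = W·((X'+Y)')'+W·(X'+Y)+Y·Y'   [De Morgan]
    = W·(X'+Y)+W·(X'+Y)+Y·Y'   [double negation]
    = W·(X'+Y)+W·(X'+Y)   [complement / identity]
    = W·(X'+Y)   [idempotence]
E2: Y·(Y+Y')·W'+(Y'+(W')')'·Z'
    = Y·(Y+Y')·W'+Y·W'·Z'   [De Morgan]
    = Y·W'+Y·W'·Z'   [complement / identity]
    = Y·W'   [absorption]
These differ: at W=1, X=0, Y=1, Z=0, E1 = 1 but E2 = 0.

No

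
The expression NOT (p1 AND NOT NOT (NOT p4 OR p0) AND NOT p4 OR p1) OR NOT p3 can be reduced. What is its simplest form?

NOT (p1 AND NOT NOT (NOT p4 OR p0) AND NOT p4 OR p1) OR NOT p3
= NOT (p1 AND (NOT p4 OR p0) AND NOT p4 OR p1) OR NOT p3   [double negation]
= NOT (p1 AND NOT p4 OR p1) OR NOT p3   [absorption]
= NOT p1 OR NOT p3   [absorption]

NOT p1 OR NOT p3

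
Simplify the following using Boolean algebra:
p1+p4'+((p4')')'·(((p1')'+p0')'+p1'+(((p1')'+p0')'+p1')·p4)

p1+p4'+((p4')')'·(((p1')'+p0')'+p1'+(((p1')'+p0')'+p1')·p4)
= p1+p4'+p4'·(((p1')'+p0')'+p1'+(((p1')'+p0')'+p1')·p4)   [double negation]
= p1+p4'+p4'·(((p1')'+p0')'+p1')   [absorption]
= p1+p4'+p4'·(p1'·p0+p1')   [De Morgan]
= p1+p4'+p4'·p1'   [absorption]
= p1+p4'   [absorption]

p1+p4'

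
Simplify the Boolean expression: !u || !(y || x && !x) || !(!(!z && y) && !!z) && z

!u || !y

!u || !(y || x && !x) || !(!(!z && y) && !!z) && z
= !u || !(y || x && !x) || (!z && y || !z) && z   [De Morgan]
= !u || !(y || x && !x) || !z && z   [absorption]
= !u || !y || !z && z   [complement / identity]
= !u || !y   [complement / identity]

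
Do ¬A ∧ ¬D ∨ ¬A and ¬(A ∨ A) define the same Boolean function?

Yes

E1: ¬A ∧ ¬D ∨ ¬A
    = ¬A   [absorption]
E2: ¬(A ∨ A)
    = ¬A   [idempotence]
Both reduce to ¬A, so they are equivalent.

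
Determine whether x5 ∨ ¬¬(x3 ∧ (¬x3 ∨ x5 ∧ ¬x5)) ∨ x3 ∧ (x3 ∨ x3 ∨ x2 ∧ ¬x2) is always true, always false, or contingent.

x5 ∨ ¬¬(x3 ∧ (¬x3 ∨ x5 ∧ ¬x5)) ∨ x3 ∧ (x3 ∨ x3 ∨ x2 ∧ ¬x2)
= x5 ∨ x3 ∧ (¬x3 ∨ x5 ∧ ¬x5) ∨ x3 ∧ (x3 ∨ x3 ∨ x2 ∧ ¬x2)
= x5 ∨ x3 ∧ ¬x3 ∨ x3 ∧ (x3 ∨ x3 ∨ x2 ∧ ¬x2)
= x5 ∨ x3 ∧ ¬x3 ∨ x3 ∧ (x3 ∨ x3)
= x5 ∨ x3 ∧ ¬x3 ∨ x3 ∧ x3
= x5 ∨ x3
This depends on x3, x5, so it is not a constant.

contingent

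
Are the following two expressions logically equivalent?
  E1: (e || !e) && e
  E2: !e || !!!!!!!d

E1: (e || !e) && e
    = e   (complement / identity)
E2: !e || !!!!!!!d
    = !e || !!!!!d   (double negation)
    = !e || !!!d   (double negation)
    = !e || !d   (double negation)
These differ: at d=1, e=0, E1 = 0 but E2 = 1.

No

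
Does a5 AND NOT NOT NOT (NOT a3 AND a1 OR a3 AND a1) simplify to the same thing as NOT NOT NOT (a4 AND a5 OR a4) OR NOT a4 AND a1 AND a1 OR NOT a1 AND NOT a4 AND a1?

No

E1: a5 AND NOT NOT NOT (NOT a3 AND a1 OR a3 AND a1)
    = a5 AND NOT (NOT a3 AND a1 OR a3 AND a1)   (double negation)
    = a5 AND NOT a1   (distribution)
E2: NOT NOT NOT (a4 AND a5 OR a4) OR NOT a4 AND a1 AND a1 OR NOT a1 AND NOT a4 AND a1
    = NOT (a4 AND a5 OR a4) OR NOT a4 AND a1 AND a1 OR NOT a1 AND NOT a4 AND a1   (double negation)
    = NOT a4 OR NOT a4 AND a1 AND a1 OR NOT a1 AND NOT a4 AND a1   (absorption)
    = NOT a4 OR NOT a4 AND a1   (distribution)
    = NOT a4   (absorption)
These differ: at a1=1, a3=0, a4=0, a5=0, E1 = 0 but E2 = 1.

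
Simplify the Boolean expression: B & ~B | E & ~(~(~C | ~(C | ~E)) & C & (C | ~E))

E & ~C

B & ~B | E & ~(~(~C | ~(C | ~E)) & C & (C | ~E))
= E & ~(~(~C | ~(C | ~E)) & C & (C | ~E))
= E & ~(C & (C | ~E) & C & (C | ~E))
= E & ~(C & (C | ~E))
= E & ~C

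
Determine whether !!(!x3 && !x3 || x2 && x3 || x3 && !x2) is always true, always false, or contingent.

!!(!x3 && !x3 || x2 && x3 || x3 && !x2)
= !x3 && !x3 || x2 && x3 || x3 && !x2   — double negation
= !x3 && !x3 || x3   — distribution
= !x3 || x3   — idempotence
= true   — complement

always true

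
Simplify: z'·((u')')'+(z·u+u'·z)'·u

z'·((u')')'+(z·u+u'·z)'·u
= z'·u'+(z·u+u'·z)'·u   [double negation]
= z'·u'+z'·u   [distribution]
= z'   [distribution]

z'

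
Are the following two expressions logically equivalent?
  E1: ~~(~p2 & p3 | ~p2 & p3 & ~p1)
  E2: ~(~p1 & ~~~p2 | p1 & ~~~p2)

No

E1: ~~(~p2 & p3 | ~p2 & p3 & ~p1)
    = ~~(~p2 & p3)   [absorption]
    = ~p2 & p3   [double negation]
E2: ~(~p1 & ~~~p2 | p1 & ~~~p2)
    = ~~~~p2   [distribution]
    = ~~p2   [double negation]
    = p2   [double negation]
These differ: at p1=0, p2=1, p3=0, E1 = 0 but E2 = 1.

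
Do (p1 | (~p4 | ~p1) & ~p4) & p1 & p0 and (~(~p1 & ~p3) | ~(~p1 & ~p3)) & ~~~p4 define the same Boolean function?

E1: (p1 | (~p4 | ~p1) & ~p4) & p1 & p0
    = (p1 | ~p4) & p1 & p0   (absorption)
    = p1 & p0   (absorption)
E2: (~(~p1 & ~p3) | ~(~p1 & ~p3)) & ~~~p4
    = ~(~p1 & ~p3) & ~~~p4   (idempotence)
    = (p1 | p3) & ~~~p4   (De Morgan)
    = (p1 | p3) & ~p4   (double negation)
These differ: at p0=0, p1=1, p3=1, p4=0, E1 = 0 but E2 = 1.

No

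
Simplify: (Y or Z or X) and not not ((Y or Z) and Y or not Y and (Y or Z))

(Y or Z or X) and not not ((Y or Z) and Y or not Y and (Y or Z))
= (Y or Z or X) and not not (Y or Z)   [distribution]
= (Y or Z or X) and (Y or Z)   [double negation]
= Y or Z   [absorption]

Y or Z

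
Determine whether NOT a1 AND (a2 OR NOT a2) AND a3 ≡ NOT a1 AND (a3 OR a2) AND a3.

Yes

E1: NOT a1 AND (a2 OR NOT a2) AND a3
    = NOT a1 AND a3
E2: NOT a1 AND (a3 OR a2) AND a3
    = NOT a1 AND a3
Both reduce to NOT a1 AND a3, so they are equivalent.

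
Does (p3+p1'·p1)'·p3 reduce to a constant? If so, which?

(p3+p1'·p1)'·p3
= p3'·p3   [complement / identity]
= 0   [complement]

yes, False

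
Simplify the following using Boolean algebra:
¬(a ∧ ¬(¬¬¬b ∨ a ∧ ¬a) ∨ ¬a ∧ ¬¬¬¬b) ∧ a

¬b ∧ a

¬(a ∧ ¬(¬¬¬b ∨ a ∧ ¬a) ∨ ¬a ∧ ¬¬¬¬b) ∧ a
= ¬(a ∧ ¬¬¬¬b ∨ ¬a ∧ ¬¬¬¬b) ∧ a   — complement / identity
= ¬¬¬¬¬b ∧ a   — distribution
= ¬¬¬b ∧ a   — double negation
= ¬b ∧ a   — double negation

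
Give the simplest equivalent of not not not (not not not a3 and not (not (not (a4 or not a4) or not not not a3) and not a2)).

a3

not not not (not not not a3 and not (not (not (a4 or not a4) or not not not a3) and not a2))
= not not not (not not not a3 and not ((a4 or not a4) and not not a3 and not a2))
= not not not (not not not a3 and not (not not a3 and not a2))
= not not (not not a3 or not not a3 and not a2)
= not not not not a3
= not not a3
= a3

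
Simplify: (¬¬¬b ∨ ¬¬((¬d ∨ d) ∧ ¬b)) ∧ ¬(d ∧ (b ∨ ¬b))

(¬¬¬b ∨ ¬¬((¬d ∨ d) ∧ ¬b)) ∧ ¬(d ∧ (b ∨ ¬b))
= (¬¬¬b ∨ ¬¬¬b) ∧ ¬(d ∧ (b ∨ ¬b))   (complement / identity)
= ¬¬¬b ∧ ¬(d ∧ (b ∨ ¬b))   (idempotence)
= ¬b ∧ ¬(d ∧ (b ∨ ¬b))   (double negation)
= ¬b ∧ ¬d   (complement / identity)

¬b ∧ ¬d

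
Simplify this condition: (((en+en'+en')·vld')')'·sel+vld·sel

(((en+en'+en')·vld')')'·sel+vld·sel
= (en+en'+en')·vld'·sel+vld·sel   [double negation]
= (en+en')·vld'·sel+vld·sel   [idempotence]
= vld'·sel+vld·sel   [complement / identity]
= sel   [distribution]

sel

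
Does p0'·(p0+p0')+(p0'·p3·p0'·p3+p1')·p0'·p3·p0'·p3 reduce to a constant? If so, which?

p0'·(p0+p0')+(p0'·p3·p0'·p3+p1')·p0'·p3·p0'·p3
= p0'·(p0+p0')+p0'·p3·p0'·p3   — absorption
= p0'+p0'·p3·p0'·p3   — complement / identity
= p0'+p0'·p3   — idempotence
= p0'   — absorption
This depends on p0, so it is not a constant.

no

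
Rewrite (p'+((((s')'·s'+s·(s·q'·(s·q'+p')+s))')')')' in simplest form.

(p'+((((s')'·s'+s·(s·q'·(s·q'+p')+s))')')')'
= (p'+((((s')'·s'+s·(s·q'+s))')')')'   — absorption
= (p'+((((s')'·s'+s·s)')')')'   — absorption
= (p'+(((s·s'+s·s)')')')'   — double negation
= (p'+(s·s'+s·s)')'   — double negation
= p·(s·s'+s·s)   — De Morgan
= p·s   — distribution

p·s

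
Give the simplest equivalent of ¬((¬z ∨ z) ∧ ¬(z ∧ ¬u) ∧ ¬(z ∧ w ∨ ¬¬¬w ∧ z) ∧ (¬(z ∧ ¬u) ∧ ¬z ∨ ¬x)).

z

¬((¬z ∨ z) ∧ ¬(z ∧ ¬u) ∧ ¬(z ∧ w ∨ ¬¬¬w ∧ z) ∧ (¬(z ∧ ¬u) ∧ ¬z ∨ ¬x))
= ¬((¬z ∨ z) ∧ ¬(z ∧ ¬u) ∧ ¬(z ∧ w ∨ ¬w ∧ z) ∧ (¬(z ∧ ¬u) ∧ ¬z ∨ ¬x))   [double negation]
= ¬(¬(z ∧ ¬u) ∧ ¬(z ∧ w ∨ ¬w ∧ z) ∧ (¬(z ∧ ¬u) ∧ ¬z ∨ ¬x))   [complement / identity]
= ¬(¬(z ∧ ¬u) ∧ ¬z ∧ (¬(z ∧ ¬u) ∧ ¬z ∨ ¬x))   [distribution]
= ¬(¬(z ∧ ¬u) ∧ ¬z)   [absorption]
= z ∧ ¬u ∨ z   [De Morgan]
= z   [absorption]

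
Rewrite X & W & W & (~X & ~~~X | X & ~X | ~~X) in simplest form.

X & W & W & (~X & ~~~X | X & ~X | ~~X)
= X & W & W & (~X & ~X | X & ~X | ~~X)   [double negation]
= X & W & W & (~X | ~~X)   [distribution]
= X & W & W & (~X | X)   [double negation]
= X & W & W   [complement / identity]
= X & W   [idempotence]

X & W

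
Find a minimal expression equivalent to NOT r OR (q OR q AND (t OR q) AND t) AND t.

NOT r OR q AND t

NOT r OR (q OR q AND (t OR q) AND t) AND t
= NOT r OR (q OR q AND t) AND t   — absorption
= NOT r OR q AND t   — absorption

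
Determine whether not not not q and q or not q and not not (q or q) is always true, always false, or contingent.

not not not q and q or not q and not not (q or q)
= not q and q or not q and not not (q or q)   [double negation]
= not q and q or not q and not not q   [idempotence]
= not q and q or not q and q   [double negation]
= not q and q   [idempotence]
= False   [complement]

always false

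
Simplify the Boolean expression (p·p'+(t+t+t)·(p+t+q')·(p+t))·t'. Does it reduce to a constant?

(p·p'+(t+t+t)·(p+t+q')·(p+t))·t'
= (p·p'+(t+t+t)·(p+t))·t'   [absorption]
= (p·p'+(t+t)·(p+t))·t'   [idempotence]
= (p·p'+t+t·p)·t'   [distribution]
= (t+t·p)·t'   [complement / identity]
= t·t'   [absorption]
= 0   [complement]

0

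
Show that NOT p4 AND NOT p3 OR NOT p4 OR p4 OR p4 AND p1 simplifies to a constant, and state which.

NOT p4 AND NOT p3 OR NOT p4 OR p4 OR p4 AND p1
= NOT p4 OR p4 OR p4 AND p1   [absorption]
= NOT p4 OR p4   [absorption]
= TRUE   [complement]

TRUE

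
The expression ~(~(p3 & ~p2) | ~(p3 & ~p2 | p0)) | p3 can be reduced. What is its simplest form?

~(~(p3 & ~p2) | ~(p3 & ~p2 | p0)) | p3
= p3 & ~p2 & (p3 & ~p2 | p0) | p3
= p3 & ~p2 | p3
= p3

p3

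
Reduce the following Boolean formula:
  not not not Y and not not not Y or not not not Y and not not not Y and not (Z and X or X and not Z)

not Y

not not not Y and not not not Y or not not not Y and not not not Y and not (Z and X or X and not Z)
= not not not Y and not not not Y or not not not Y and not not not Y and not X   [distribution]
= not not not Y and not not not Y   [absorption]
= not not not Y   [idempotence]
= not Y   [double negation]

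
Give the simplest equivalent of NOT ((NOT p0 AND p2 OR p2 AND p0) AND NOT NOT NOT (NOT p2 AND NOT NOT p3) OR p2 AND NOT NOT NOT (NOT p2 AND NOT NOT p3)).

NOT ((NOT p0 AND p2 OR p2 AND p0) AND NOT NOT NOT (NOT p2 AND NOT NOT p3) OR p2 AND NOT NOT NOT (NOT p2 AND NOT NOT p3))
= NOT (p2 AND NOT NOT NOT (NOT p2 AND NOT NOT p3) OR p2 AND NOT NOT NOT (NOT p2 AND NOT NOT p3))   (distribution)
= NOT (p2 AND NOT NOT NOT (NOT p2 AND NOT NOT p3))   (idempotence)
= NOT (p2 AND NOT (NOT p2 AND NOT NOT p3))   (double negation)
= NOT (p2 AND (p2 OR NOT p3))   (De Morgan)
= NOT p2   (absorption)

NOT p2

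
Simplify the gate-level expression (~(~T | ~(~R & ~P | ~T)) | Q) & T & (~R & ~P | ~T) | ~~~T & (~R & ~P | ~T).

~R & ~P | ~T

(~(~T | ~(~R & ~P | ~T)) | Q) & T & (~R & ~P | ~T) | ~~~T & (~R & ~P | ~T)
= (~(~T | ~(~R & ~P | ~T)) | Q) & T & (~R & ~P | ~T) | ~T & (~R & ~P | ~T)   [double negation]
= (T & (~R & ~P | ~T) | Q) & T & (~R & ~P | ~T) | ~T & (~R & ~P | ~T)   [De Morgan]
= T & (~R & ~P | ~T) | ~T & (~R & ~P | ~T)   [absorption]
= ~R & ~P | ~T   [distribution]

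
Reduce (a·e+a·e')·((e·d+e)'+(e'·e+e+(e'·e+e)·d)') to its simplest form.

(a·e+a·e')·((e·d+e)'+(e'·e+e+(e'·e+e)·d)')
= (a·e+a·e')·((e·d+e)'+(e'·e+e)')   — absorption
= a·((e·d+e)'+(e'·e+e)')   — distribution
= a·(e'+(e'·e+e)')   — absorption
= a·(e'+e')   — complement / identity
= a·e'   — idempotence

a·e'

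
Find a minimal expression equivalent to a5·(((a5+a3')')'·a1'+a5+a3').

a5·(((a5+a3')')'·a1'+a5+a3')
= a5·((a5+a3')·a1'+a5+a3')   (double negation)
= a5·(a5+a3')   (absorption)
= a5   (absorption)

a5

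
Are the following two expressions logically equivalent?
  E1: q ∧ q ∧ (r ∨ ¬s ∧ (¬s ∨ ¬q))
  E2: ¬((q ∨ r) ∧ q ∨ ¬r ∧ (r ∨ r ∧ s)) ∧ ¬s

No

E1: q ∧ q ∧ (r ∨ ¬s ∧ (¬s ∨ ¬q))
    = q ∧ q ∧ (r ∨ ¬s)   [absorption]
    = q ∧ (r ∨ ¬s)   [idempotence]
E2: ¬((q ∨ r) ∧ q ∨ ¬r ∧ (r ∨ r ∧ s)) ∧ ¬s
    = ¬((q ∨ r) ∧ q ∨ ¬r ∧ r) ∧ ¬s   [absorption]
    = ¬(q ∨ ¬r ∧ r) ∧ ¬s   [absorption]
    = ¬q ∧ ¬s   [complement / identity]
These differ: at q=1, r=1, s=0, E1 = 1 but E2 = 0.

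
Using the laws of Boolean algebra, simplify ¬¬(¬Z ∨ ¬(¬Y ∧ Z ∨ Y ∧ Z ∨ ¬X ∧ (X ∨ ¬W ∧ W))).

¬¬(¬Z ∨ ¬(¬Y ∧ Z ∨ Y ∧ Z ∨ ¬X ∧ (X ∨ ¬W ∧ W)))
= ¬¬(¬Z ∨ ¬(¬Y ∧ Z ∨ Y ∧ Z ∨ ¬X ∧ X))   (complement / identity)
= ¬¬(¬Z ∨ ¬(¬Y ∧ Z ∨ Y ∧ Z))   (complement / identity)
= ¬¬(¬Z ∨ ¬Z)   (distribution)
= ¬Z ∨ ¬Z   (double negation)
= ¬Z   (idempotence)

¬Z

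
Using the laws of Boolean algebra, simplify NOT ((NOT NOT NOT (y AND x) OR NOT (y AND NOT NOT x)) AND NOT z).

NOT ((NOT NOT NOT (y AND x) OR NOT (y AND NOT NOT x)) AND NOT z)
= NOT ((NOT (y AND x) OR NOT (y AND NOT NOT x)) AND NOT z)
= NOT ((NOT (y AND x) OR NOT (y AND x)) AND NOT z)
= NOT (NOT (y AND x) AND NOT z)
= y AND x OR z

y AND x OR z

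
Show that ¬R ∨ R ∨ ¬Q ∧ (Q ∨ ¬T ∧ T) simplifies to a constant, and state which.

True

¬R ∨ R ∨ ¬Q ∧ (Q ∨ ¬T ∧ T)
= ¬R ∨ R ∨ ¬Q ∧ Q
= ¬R ∨ R
= True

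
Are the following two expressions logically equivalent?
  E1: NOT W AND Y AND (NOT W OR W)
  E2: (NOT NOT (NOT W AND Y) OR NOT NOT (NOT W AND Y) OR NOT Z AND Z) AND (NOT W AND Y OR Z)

E1: NOT W AND Y AND (NOT W OR W)
    = NOT W AND Y
E2: (NOT NOT (NOT W AND Y) OR NOT NOT (NOT W AND Y) OR NOT Z AND Z) AND (NOT W AND Y OR Z)
    = (NOT NOT (NOT W AND Y) OR NOT NOT (NOT W AND Y)) AND (NOT W AND Y OR Z)
    = NOT NOT (NOT W AND Y) AND (NOT W AND Y OR Z)
    = NOT W AND Y AND (NOT W AND Y OR Z)
    = NOT W AND Y
Both reduce to NOT W AND Y, so they are equivalent.

Yes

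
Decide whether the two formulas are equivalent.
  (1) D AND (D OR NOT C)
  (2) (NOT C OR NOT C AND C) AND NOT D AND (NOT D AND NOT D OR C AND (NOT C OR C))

No

E1: D AND (D OR NOT C)
    = D   (absorption)
E2: (NOT C OR NOT C AND C) AND NOT D AND (NOT D AND NOT D OR C AND (NOT C OR C))
    = (NOT C OR NOT C AND C) AND NOT D AND (NOT D OR C AND (NOT C OR C))   (idempotence)
    = (NOT C OR NOT C AND C) AND NOT D AND (NOT D OR C)   (complement / identity)
    = (NOT C OR NOT C AND C) AND NOT D   (absorption)
    = NOT C AND NOT D   (complement / identity)
These differ: at C=0, D=1, E1 = 1 but E2 = 0.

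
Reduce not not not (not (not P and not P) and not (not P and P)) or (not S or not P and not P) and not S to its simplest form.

not P or not S

not not not (not (not P and not P) and not (not P and P)) or (not S or not P and not P) and not S
= not not not (not (not P and not P) and not (not P and P)) or (not S or not P) and not S
= not not (not P and not P or not P and P) or (not S or not P) and not S
= not not not P or (not S or not P) and not S
= not P or (not S or not P) and not S
= not P or not S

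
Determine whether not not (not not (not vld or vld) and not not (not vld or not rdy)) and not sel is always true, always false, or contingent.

not not (not not (not vld or vld) and not not (not vld or not rdy)) and not sel
= not (not (not vld or vld) or not (not vld or not rdy)) and not sel   — De Morgan
= (not vld or vld) and (not vld or not rdy) and not sel   — De Morgan
= (not vld or not rdy) and not sel   — complement / identity
This depends on rdy, sel, vld, so it is not a constant.

contingent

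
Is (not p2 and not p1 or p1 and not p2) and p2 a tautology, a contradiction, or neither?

contradiction

(not p2 and not p1 or p1 and not p2) and p2
= not p2 and p2   — distribution
= False   — complement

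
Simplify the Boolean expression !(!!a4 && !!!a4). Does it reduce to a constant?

!(!!a4 && !!!a4)
= !(!!a4 && !a4)   — double negation
= !a4 || a4   — De Morgan
= true   — complement

true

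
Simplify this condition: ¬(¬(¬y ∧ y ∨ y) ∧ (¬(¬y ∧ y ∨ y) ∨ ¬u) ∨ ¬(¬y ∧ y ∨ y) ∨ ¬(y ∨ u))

¬(¬(¬y ∧ y ∨ y) ∧ (¬(¬y ∧ y ∨ y) ∨ ¬u) ∨ ¬(¬y ∧ y ∨ y) ∨ ¬(y ∨ u))
= ¬(¬(¬y ∧ y ∨ y) ∨ ¬(¬y ∧ y ∨ y) ∨ ¬(y ∨ u))   (absorption)
= ¬(¬(¬y ∧ y ∨ y) ∨ ¬(y ∨ u))   (idempotence)
= (¬y ∧ y ∨ y) ∧ (y ∨ u)   (De Morgan)
= y ∧ (y ∨ u)   (complement / identity)
= y   (absorption)

y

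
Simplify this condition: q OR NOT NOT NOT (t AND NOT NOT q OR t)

q OR NOT NOT NOT (t AND NOT NOT q OR t)
= q OR NOT NOT NOT (t AND q OR t)   [double negation]
= q OR NOT NOT NOT t   [absorption]
= q OR NOT t   [double negation]

q OR NOT t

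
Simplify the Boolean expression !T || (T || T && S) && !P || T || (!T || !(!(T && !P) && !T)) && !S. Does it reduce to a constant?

!T || (T || T && S) && !P || T || (!T || !(!(T && !P) && !T)) && !S
= !T || T && !P || T || (!T || !(!(T && !P) && !T)) && !S
= !T || T && !P || T || (!T || T && !P || T) && !S
= !T || T && !P || T
= !T || T
= true

true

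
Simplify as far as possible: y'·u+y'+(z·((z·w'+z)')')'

y'+z'

y'·u+y'+(z·((z·w'+z)')')'
= y'·u+y'+(z·(z')')'   — absorption
= y'·u+y'+(z·z)'   — double negation
= y'+(z·z)'   — absorption
= y'+z'   — idempotence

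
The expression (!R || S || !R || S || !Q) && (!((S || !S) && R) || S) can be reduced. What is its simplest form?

(!R || S || !R || S || !Q) && (!((S || !S) && R) || S)
= (!R || S || !Q) && (!((S || !S) && R) || S)   [idempotence]
= (!R || S || !Q) && (!R || S)   [complement / identity]
= !R || S   [absorption]

!R || S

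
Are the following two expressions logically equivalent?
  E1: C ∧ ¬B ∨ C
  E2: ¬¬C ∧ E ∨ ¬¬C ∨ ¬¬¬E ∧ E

Yes

E1: C ∧ ¬B ∨ C
    = C   [absorption]
E2: ¬¬C ∧ E ∨ ¬¬C ∨ ¬¬¬E ∧ E
    = ¬¬C ∧ E ∨ ¬¬C ∨ ¬E ∧ E   [double negation]
    = ¬¬C ∨ ¬E ∧ E   [absorption]
    = ¬¬C   [complement / identity]
    = C   [double negation]
Both reduce to C, so they are equivalent.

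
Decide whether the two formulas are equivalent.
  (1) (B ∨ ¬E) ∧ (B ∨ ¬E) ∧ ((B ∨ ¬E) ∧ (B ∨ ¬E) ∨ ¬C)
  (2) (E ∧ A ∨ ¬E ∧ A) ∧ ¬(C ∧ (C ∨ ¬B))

E1: (B ∨ ¬E) ∧ (B ∨ ¬E) ∧ ((B ∨ ¬E) ∧ (B ∨ ¬E) ∨ ¬C)
    = (B ∨ ¬E) ∧ (B ∨ ¬E)   — absorption
    = B ∨ ¬E   — idempotence
E2: (E ∧ A ∨ ¬E ∧ A) ∧ ¬(C ∧ (C ∨ ¬B))
    = (E ∧ A ∨ ¬E ∧ A) ∧ ¬C   — absorption
    = A ∧ ¬C   — distribution
These differ: at A=0, B=1, C=1, E=0, E1 = 1 but E2 = 0.

No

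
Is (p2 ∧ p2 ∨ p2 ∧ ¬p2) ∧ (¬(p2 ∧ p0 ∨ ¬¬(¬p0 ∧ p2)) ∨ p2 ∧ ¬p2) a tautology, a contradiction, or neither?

contradiction

(p2 ∧ p2 ∨ p2 ∧ ¬p2) ∧ (¬(p2 ∧ p0 ∨ ¬¬(¬p0 ∧ p2)) ∨ p2 ∧ ¬p2)
= (p2 ∧ p2 ∨ p2 ∧ ¬p2) ∧ ¬(p2 ∧ p0 ∨ ¬¬(¬p0 ∧ p2))
= p2 ∧ ¬(p2 ∧ p0 ∨ ¬¬(¬p0 ∧ p2))
= p2 ∧ ¬(p2 ∧ p0 ∨ ¬p0 ∧ p2)
= p2 ∧ ¬p2
= False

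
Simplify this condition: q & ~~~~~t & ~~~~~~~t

q & ~~~~~t & ~~~~~~~t
= q & ~~~~~t & ~~~~~t   [double negation]
= q & ~~~~~t   [idempotence]
= q & ~~~t   [double negation]
= q & ~t   [double negation]

q & ~t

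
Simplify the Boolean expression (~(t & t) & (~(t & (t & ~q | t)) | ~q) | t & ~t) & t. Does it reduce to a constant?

(~(t & t) & (~(t & (t & ~q | t)) | ~q) | t & ~t) & t
= (~(t & t) & (~(t & t) | ~q) | t & ~t) & t   — absorption
= (~(t & t) | t & ~t) & t   — absorption
= (~t | t & ~t) & t   — idempotence
= ~t & t   — complement / identity
= 0   — complement

0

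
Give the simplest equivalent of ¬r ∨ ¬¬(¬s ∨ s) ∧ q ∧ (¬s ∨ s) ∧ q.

¬r ∨ q

¬r ∨ ¬¬(¬s ∨ s) ∧ q ∧ (¬s ∨ s) ∧ q
= ¬r ∨ (¬s ∨ s) ∧ q ∧ (¬s ∨ s) ∧ q   (double negation)
= ¬r ∨ (¬s ∨ s) ∧ q   (idempotence)
= ¬r ∨ q   (complement / identity)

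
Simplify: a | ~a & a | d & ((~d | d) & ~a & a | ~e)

a | ~a & a | d & ((~d | d) & ~a & a | ~e)
= a | d & ((~d | d) & ~a & a | ~e)
= a | d & (~a & a | ~e)
= a | d & ~e

a | d & ~e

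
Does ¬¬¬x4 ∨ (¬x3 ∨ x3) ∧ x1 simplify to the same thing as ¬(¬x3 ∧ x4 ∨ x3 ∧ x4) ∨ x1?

Yes

E1: ¬¬¬x4 ∨ (¬x3 ∨ x3) ∧ x1
    = ¬¬¬x4 ∨ x1   — complement / identity
    = ¬x4 ∨ x1   — double negation
E2: ¬(¬x3 ∧ x4 ∨ x3 ∧ x4) ∨ x1
    = ¬x4 ∨ x1   — distribution
Both reduce to ¬x4 ∨ x1, so they are equivalent.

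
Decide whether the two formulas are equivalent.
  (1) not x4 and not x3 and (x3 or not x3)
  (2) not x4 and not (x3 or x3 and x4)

Yes

E1: not x4 and not x3 and (x3 or not x3)
    = not x4 and not x3   [complement / identity]
E2: not x4 and not (x3 or x3 and x4)
    = not x4 and not x3   [absorption]
Both reduce to not x4 and not x3, so they are equivalent.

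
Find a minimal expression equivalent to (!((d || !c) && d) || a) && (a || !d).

(!((d || !c) && d) || a) && (a || !d)
= (!d || a) && (a || !d)   — absorption
= !d || a && a   — distribution
= !d || a   — idempotence

!d || a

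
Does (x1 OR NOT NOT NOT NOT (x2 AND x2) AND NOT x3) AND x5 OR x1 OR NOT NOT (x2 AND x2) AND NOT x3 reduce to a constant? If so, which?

no

(x1 OR NOT NOT NOT NOT (x2 AND x2) AND NOT x3) AND x5 OR x1 OR NOT NOT (x2 AND x2) AND NOT x3
= (x1 OR NOT NOT (x2 AND x2) AND NOT x3) AND x5 OR x1 OR NOT NOT (x2 AND x2) AND NOT x3
= x1 OR NOT NOT (x2 AND x2) AND NOT x3
= x1 OR x2 AND x2 AND NOT x3
= x1 OR x2 AND NOT x3
This depends on x1, x2, x3, so it is not a constant.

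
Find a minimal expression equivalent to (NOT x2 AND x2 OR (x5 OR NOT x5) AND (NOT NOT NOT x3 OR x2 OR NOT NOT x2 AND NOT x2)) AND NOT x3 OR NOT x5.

NOT x3 OR NOT x5

(NOT x2 AND x2 OR (x5 OR NOT x5) AND (NOT NOT NOT x3 OR x2 OR NOT NOT x2 AND NOT x2)) AND NOT x3 OR NOT x5
= (NOT x2 AND x2 OR NOT NOT NOT x3 OR x2 OR NOT NOT x2 AND NOT x2) AND NOT x3 OR NOT x5   [complement / identity]
= (NOT x2 AND x2 OR NOT NOT NOT x3 OR x2 OR x2 AND NOT x2) AND NOT x3 OR NOT x5   [double negation]
= (NOT NOT NOT x3 OR x2 OR x2 AND NOT x2) AND NOT x3 OR NOT x5   [complement / identity]
= (NOT x3 OR x2 OR x2 AND NOT x2) AND NOT x3 OR NOT x5   [double negation]
= (NOT x3 OR x2) AND NOT x3 OR NOT x5   [complement / identity]
= NOT x3 OR NOT x5   [absorption]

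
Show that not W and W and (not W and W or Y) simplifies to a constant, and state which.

False

not W and W and (not W and W or Y)
= not W and W   — absorption
= False   — complement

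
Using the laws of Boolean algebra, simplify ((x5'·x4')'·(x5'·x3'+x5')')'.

x5'

((x5'·x4')'·(x5'·x3'+x5')')'
= x5'·x4'+x5'·x3'+x5'   — De Morgan
= x5'·x4'+x5'   — absorption
= x5'   — absorption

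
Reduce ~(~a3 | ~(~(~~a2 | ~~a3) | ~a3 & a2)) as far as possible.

~(~a3 | ~(~(~~a2 | ~~a3) | ~a3 & a2))
= ~(~a3 | ~(~a2 & ~a3 | ~a3 & a2))   — De Morgan
= ~(~a3 | ~~a3)   — distribution
= a3 & ~a3   — De Morgan
= 0   — complement

0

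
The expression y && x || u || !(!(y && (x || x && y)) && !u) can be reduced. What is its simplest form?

y && x || u || !(!(y && (x || x && y)) && !u)
= y && x || u || y && (x || x && y) || u   (De Morgan)
= y && x || u || y && x || u   (absorption)
= y && x || u   (idempotence)

y && x || u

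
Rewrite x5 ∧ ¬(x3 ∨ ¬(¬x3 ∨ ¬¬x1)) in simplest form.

x5 ∧ ¬x3

x5 ∧ ¬(x3 ∨ ¬(¬x3 ∨ ¬¬x1))
= x5 ∧ ¬(x3 ∨ x3 ∧ ¬x1)
= x5 ∧ ¬x3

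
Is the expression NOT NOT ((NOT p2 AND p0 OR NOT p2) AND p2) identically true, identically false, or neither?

identically false

NOT NOT ((NOT p2 AND p0 OR NOT p2) AND p2)
= NOT NOT (NOT p2 AND p2)
= NOT p2 AND p2
= FALSE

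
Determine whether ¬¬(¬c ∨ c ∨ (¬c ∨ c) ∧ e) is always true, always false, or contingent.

¬¬(¬c ∨ c ∨ (¬c ∨ c) ∧ e)
= ¬c ∨ c ∨ (¬c ∨ c) ∧ e   — double negation
= ¬c ∨ c   — absorption
= True   — complement

always true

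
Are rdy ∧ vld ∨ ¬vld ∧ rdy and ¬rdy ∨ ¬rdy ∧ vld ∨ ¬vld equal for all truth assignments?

E1: rdy ∧ vld ∨ ¬vld ∧ rdy
    = rdy   (distribution)
E2: ¬rdy ∨ ¬rdy ∧ vld ∨ ¬vld
    = ¬rdy ∨ ¬vld   (absorption)
These differ: at rdy=0, vld=1, E1 = 0 but E2 = 1.

No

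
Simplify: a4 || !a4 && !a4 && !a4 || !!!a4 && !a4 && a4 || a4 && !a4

a4 || !a4 && !a4 && !a4 || !!!a4 && !a4 && a4 || a4 && !a4
= a4 || !a4 && !a4 && !a4 || !a4 && !a4 && a4 || a4 && !a4
= a4 || !a4 && !a4 || a4 && !a4
= a4 || !a4
= true

true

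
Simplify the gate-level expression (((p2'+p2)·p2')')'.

(((p2'+p2)·p2')')'
= ((p2')')'
= p2'

p2'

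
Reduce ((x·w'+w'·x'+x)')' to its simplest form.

w'+x

((x·w'+w'·x'+x)')'
= ((w'+x)')'   [distribution]
= w'+x   [double negation]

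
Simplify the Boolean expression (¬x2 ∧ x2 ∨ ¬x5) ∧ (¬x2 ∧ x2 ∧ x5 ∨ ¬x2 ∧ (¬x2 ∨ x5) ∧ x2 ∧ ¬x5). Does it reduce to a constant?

(¬x2 ∧ x2 ∨ ¬x5) ∧ (¬x2 ∧ x2 ∧ x5 ∨ ¬x2 ∧ (¬x2 ∨ x5) ∧ x2 ∧ ¬x5)
= (¬x2 ∧ x2 ∨ ¬x5) ∧ (¬x2 ∧ x2 ∧ x5 ∨ ¬x2 ∧ x2 ∧ ¬x5)
= (¬x2 ∧ x2 ∨ ¬x5) ∧ ¬x2 ∧ x2
= ¬x2 ∧ x2
= False

False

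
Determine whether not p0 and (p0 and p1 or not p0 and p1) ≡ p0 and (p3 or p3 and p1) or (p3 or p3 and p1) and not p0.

E1: not p0 and (p0 and p1 or not p0 and p1)
    = not p0 and p1   (distribution)
E2: p0 and (p3 or p3 and p1) or (p3 or p3 and p1) and not p0
    = p3 or p3 and p1   (distribution)
    = p3   (absorption)
These differ: at p0=0, p1=0, p3=1, E1 = 0 but E2 = 1.

No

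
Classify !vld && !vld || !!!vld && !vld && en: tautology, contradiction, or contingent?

contingent

!vld && !vld || !!!vld && !vld && en
= !vld && !vld || !vld && !vld && en   (double negation)
= !vld && !vld   (absorption)
= !vld   (idempotence)
This depends on vld, so it is not a constant.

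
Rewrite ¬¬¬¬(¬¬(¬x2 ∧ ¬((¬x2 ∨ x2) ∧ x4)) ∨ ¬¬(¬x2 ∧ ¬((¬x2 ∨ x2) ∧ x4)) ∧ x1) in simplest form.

¬¬¬¬(¬¬(¬x2 ∧ ¬((¬x2 ∨ x2) ∧ x4)) ∨ ¬¬(¬x2 ∧ ¬((¬x2 ∨ x2) ∧ x4)) ∧ x1)
= ¬¬¬¬¬¬(¬x2 ∧ ¬((¬x2 ∨ x2) ∧ x4))   — absorption
= ¬¬¬¬(¬x2 ∧ ¬((¬x2 ∨ x2) ∧ x4))   — double negation
= ¬¬¬¬(¬x2 ∧ ¬x4)   — complement / identity
= ¬¬(¬x2 ∧ ¬x4)   — double negation
= ¬x2 ∧ ¬x4   — double negation

¬x2 ∧ ¬x4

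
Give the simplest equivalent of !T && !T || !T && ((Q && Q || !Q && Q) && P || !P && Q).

!T

!T && !T || !T && ((Q && Q || !Q && Q) && P || !P && Q)
= !T && !T || !T && (Q && P || !P && Q)   — distribution
= !T && !T || !T && Q   — distribution
= !T || !T && Q   — idempotence
= !T   — absorption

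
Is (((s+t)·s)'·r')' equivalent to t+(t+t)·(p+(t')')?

No

E1: (((s+t)·s)'·r')'
    = (s+t)·s+r   — De Morgan
    = s+r   — absorption
E2: t+(t+t)·(p+(t')')
    = t+(t+t)·(p+t)   — double negation
    = t+t+t·p   — distribution
    = t+t   — absorption
    = t   — idempotence
These differ: at p=0, r=1, s=0, t=0, E1 = 1 but E2 = 0.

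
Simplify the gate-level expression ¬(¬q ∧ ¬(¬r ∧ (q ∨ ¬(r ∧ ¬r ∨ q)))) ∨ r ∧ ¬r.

q ∨ ¬r

¬(¬q ∧ ¬(¬r ∧ (q ∨ ¬(r ∧ ¬r ∨ q)))) ∨ r ∧ ¬r
= ¬(¬q ∧ ¬(¬r ∧ (q ∨ ¬(r ∧ ¬r ∨ q))))   [complement / identity]
= ¬(¬q ∧ ¬(¬r ∧ (q ∨ ¬q)))   [complement / identity]
= ¬(¬q ∧ ¬¬r)   [complement / identity]
= q ∨ ¬r   [De Morgan]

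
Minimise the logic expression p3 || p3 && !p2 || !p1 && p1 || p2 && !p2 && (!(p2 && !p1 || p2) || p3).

p3 || p3 && !p2 || !p1 && p1 || p2 && !p2 && (!(p2 && !p1 || p2) || p3)
= p3 || !p1 && p1 || p2 && !p2 && (!(p2 && !p1 || p2) || p3)   (absorption)
= p3 || !p1 && p1 || p2 && !p2 && (!p2 || p3)   (absorption)
= p3 || !p1 && p1 || p2 && !p2   (absorption)
= p3 || p2 && !p2   (complement / identity)
= p3   (complement / identity)

p3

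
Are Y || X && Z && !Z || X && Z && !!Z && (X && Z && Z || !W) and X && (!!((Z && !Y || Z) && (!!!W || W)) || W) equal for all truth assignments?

No

E1: Y || X && Z && !Z || X && Z && !!Z && (X && Z && Z || !W)
    = Y || X && Z && !Z || X && Z && Z && (X && Z && Z || !W)   — double negation
    = Y || X && Z && !Z || X && Z && Z   — absorption
    = Y || X && Z   — distribution
E2: X && (!!((Z && !Y || Z) && (!!!W || W)) || W)
    = X && (!!((Z && !Y || Z) && (!W || W)) || W)   — double negation
    = X && (!!(Z && (!W || W)) || W)   — absorption
    = X && (!!Z || W)   — complement / identity
    = X && (Z || W)   — double negation
These differ: at W=1, X=0, Y=1, Z=0, E1 = 1 but E2 = 0.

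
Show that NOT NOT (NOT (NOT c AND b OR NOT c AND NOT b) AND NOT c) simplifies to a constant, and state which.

FALSE

NOT NOT (NOT (NOT c AND b OR NOT c AND NOT b) AND NOT c)
= NOT NOT (NOT NOT c AND NOT c)   (distribution)
= NOT NOT (c AND NOT c)   (double negation)
= c AND NOT c   (double negation)
= FALSE   (complement)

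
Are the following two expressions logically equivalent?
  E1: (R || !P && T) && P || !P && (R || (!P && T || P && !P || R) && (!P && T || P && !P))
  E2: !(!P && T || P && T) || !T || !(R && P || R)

E1: (R || !P && T) && P || !P && (R || (!P && T || P && !P || R) && (!P && T || P && !P))
    = (R || !P && T) && P || !P && (R || !P && T || P && !P)   [absorption]
    = (R || !P && T) && P || !P && (R || !P && T)   [complement / identity]
    = R || !P && T   [distribution]
E2: !(!P && T || P && T) || !T || !(R && P || R)
    = !T || !T || !(R && P || R)   [distribution]
    = !T || !(R && P || R)   [idempotence]
    = !T || !R   [absorption]
These differ: at P=1, R=0, T=0, E1 = 0 but E2 = 1.

No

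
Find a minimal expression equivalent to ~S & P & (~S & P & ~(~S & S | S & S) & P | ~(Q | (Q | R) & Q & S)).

~S & P & (~S & P & ~(~S & S | S & S) & P | ~(Q | (Q | R) & Q & S))
= ~S & P & (~S & P & ~S & P | ~(Q | (Q | R) & Q & S))
= ~S & P & (~S & P | ~(Q | (Q | R) & Q & S))
= ~S & P & (~S & P | ~(Q | Q & S))
= ~S & P & (~S & P | ~Q)
= ~S & P

~S & P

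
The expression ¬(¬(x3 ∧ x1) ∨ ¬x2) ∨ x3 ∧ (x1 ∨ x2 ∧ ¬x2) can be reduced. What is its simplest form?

¬(¬(x3 ∧ x1) ∨ ¬x2) ∨ x3 ∧ (x1 ∨ x2 ∧ ¬x2)
= x3 ∧ x1 ∧ x2 ∨ x3 ∧ (x1 ∨ x2 ∧ ¬x2)   — De Morgan
= x3 ∧ x1 ∧ x2 ∨ x3 ∧ x1   — complement / identity
= x3 ∧ x1   — absorption

x3 ∧ x1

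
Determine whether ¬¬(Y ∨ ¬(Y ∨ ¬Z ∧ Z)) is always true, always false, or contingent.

¬¬(Y ∨ ¬(Y ∨ ¬Z ∧ Z))
= ¬¬(Y ∨ ¬Y)
= Y ∨ ¬Y
= True

always true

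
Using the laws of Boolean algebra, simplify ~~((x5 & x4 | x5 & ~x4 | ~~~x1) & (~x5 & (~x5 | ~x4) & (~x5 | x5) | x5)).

~~((x5 & x4 | x5 & ~x4 | ~~~x1) & (~x5 & (~x5 | ~x4) & (~x5 | x5) | x5))
= ~~((x5 & x4 | x5 & ~x4 | ~~~x1) & (~x5 & (~x5 | x5) | x5))   (absorption)
= ~~((x5 & x4 | x5 & ~x4 | ~~~x1) & (~x5 | x5))   (complement / identity)
= ~~((x5 | ~~~x1) & (~x5 | x5))   (distribution)
= ~~(x5 | ~~~x1)   (complement / identity)
= ~~(x5 | ~x1)   (double negation)
= x5 | ~x1   (double negation)

x5 | ~x1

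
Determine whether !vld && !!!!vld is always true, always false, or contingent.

always false

!vld && !!!!vld
= !vld && !!vld   (double negation)
= !vld && vld   (double negation)
= false   (complement)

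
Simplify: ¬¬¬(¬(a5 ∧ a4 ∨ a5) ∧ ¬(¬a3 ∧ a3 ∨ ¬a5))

¬¬¬(¬(a5 ∧ a4 ∨ a5) ∧ ¬(¬a3 ∧ a3 ∨ ¬a5))
= ¬¬¬(¬(a5 ∧ a4 ∨ a5) ∧ ¬¬a5)   — complement / identity
= ¬¬¬(¬a5 ∧ ¬¬a5)   — absorption
= ¬¬(a5 ∨ ¬a5)   — De Morgan
= a5 ∨ ¬a5   — double negation
= True   — complement

True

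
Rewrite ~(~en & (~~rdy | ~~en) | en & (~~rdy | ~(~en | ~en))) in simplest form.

~rdy & ~en

~(~en & (~~rdy | ~~en) | en & (~~rdy | ~(~en | ~en)))
= ~(~en & (~~rdy | ~~en) | en & (~~rdy | ~~en))   — idempotence
= ~(~~rdy | ~~en)   — distribution
= ~rdy & ~en   — De Morgan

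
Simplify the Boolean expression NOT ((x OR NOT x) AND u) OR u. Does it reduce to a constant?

TRUE

NOT ((x OR NOT x) AND u) OR u
= NOT u OR u
= TRUE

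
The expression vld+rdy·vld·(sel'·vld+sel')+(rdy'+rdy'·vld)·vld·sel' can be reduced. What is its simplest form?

vld+rdy·vld·(sel'·vld+sel')+(rdy'+rdy'·vld)·vld·sel'
= vld+rdy·vld·sel'+(rdy'+rdy'·vld)·vld·sel'
= vld+rdy·vld·sel'+rdy'·vld·sel'
= vld+vld·sel'
= vld

vld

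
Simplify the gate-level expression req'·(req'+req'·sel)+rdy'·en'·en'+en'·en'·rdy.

req'·(req'+req'·sel)+rdy'·en'·en'+en'·en'·rdy
= req'·(req'+req'·sel)+en'·en'   (distribution)
= req'·(req'+req'·sel)+en'   (idempotence)
= req'·req'+en'   (absorption)
= req'+en'   (idempotence)

req'+en'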